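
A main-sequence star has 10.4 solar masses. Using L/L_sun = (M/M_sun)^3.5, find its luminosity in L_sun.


L/L_sun = (M/M_sun)^3.5 = 10.4^3.5 = 3627.5774

3627.5774 L_sun


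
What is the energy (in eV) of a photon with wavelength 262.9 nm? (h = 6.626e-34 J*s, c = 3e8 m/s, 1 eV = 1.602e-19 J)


E = hc/lambda = 6.626e-34 * 3e8 / 2.629e-07 = 7.561e-19 J = 4.7198 eV

4.7198 eV


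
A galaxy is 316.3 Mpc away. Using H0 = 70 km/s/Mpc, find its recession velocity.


v = H0 * d = 70 * 316.3 = 22141.0

22141.0 km/s


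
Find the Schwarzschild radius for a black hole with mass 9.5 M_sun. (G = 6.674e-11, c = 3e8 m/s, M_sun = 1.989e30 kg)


M = 9.5 * 1.989e30 kg = 1.88955e+31 kg. rs = 2GM/c^2 = 2 * 6.674e-11 * 1.88955e+31 / (3e8)^2 = 28024.126

28024.126 m


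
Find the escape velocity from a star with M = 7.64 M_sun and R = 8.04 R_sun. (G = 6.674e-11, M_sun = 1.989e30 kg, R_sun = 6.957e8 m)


M = 7.64 * 1.989e30 kg = 1.519596e+31 kg; R = 8.04 * 6.957e8 m = 5.593428e+09 m. v_esc = sqrt(2GM/R) = sqrt(2 * 6.674e-11 * 1.519596e+31 / 5.593428e+09) = 602189.4516

602189.4516 m/s


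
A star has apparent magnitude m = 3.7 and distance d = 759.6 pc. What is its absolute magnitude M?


M = m - 5*log10(d) + 5 = 3.7 - 5*log10(759.6) + 5 = -5.7029

-5.7029


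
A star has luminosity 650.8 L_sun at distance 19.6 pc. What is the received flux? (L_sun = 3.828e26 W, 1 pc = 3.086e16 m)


F = L / (4*pi*d^2) = 2.491e+29 / (4*pi*(6.049e+17)^2) = 5.419e-08

5.419e-08 W/m^2


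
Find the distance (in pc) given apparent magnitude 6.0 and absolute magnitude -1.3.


d = 10^((m - M + 5)/5) = 10^((6.0 - -1.3 + 5)/5) = 288.4032

288.4032 pc


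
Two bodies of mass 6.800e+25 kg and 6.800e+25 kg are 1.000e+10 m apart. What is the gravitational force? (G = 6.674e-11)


F = G*m1*m2/r^2 = 6.674e-11 * 6.800e+25 * 6.800e+25 / (1.000e+10)^2 = 6.674e-11 * 4.624e+51 / 1.000e+20 = 3.086e+21

3.086e+21 N


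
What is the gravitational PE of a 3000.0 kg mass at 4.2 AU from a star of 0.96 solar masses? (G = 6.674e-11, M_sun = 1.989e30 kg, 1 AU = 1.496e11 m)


M = 0.96 * 1.989e30 kg = 1.90944e+30 kg; r = 4.2 AU * 1.496e11 m/AU = 6.2832e+11 m. U = -GM*m/r = -(6.674e-11 * 1.90944e+30 * 3000.0) / 6.2832e+11 = -6.085e+11

-6.085e+11 J


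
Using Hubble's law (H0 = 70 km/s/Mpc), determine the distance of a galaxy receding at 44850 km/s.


d = v / H0 = 44850 / 70 = 640.7143

640.7143 Mpc


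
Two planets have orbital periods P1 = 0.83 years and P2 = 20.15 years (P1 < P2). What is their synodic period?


1/P_syn = |1/P1 - 1/P2| = |1/0.83 - 1/20.15| => P_syn = 0.8657

0.8657 years


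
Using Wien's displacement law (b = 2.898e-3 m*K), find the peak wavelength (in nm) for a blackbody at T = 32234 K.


lam_max = b / T = 2.898e-3 / 32234 = 8.991e-08 m = 89.9051 nm

89.9051 nm


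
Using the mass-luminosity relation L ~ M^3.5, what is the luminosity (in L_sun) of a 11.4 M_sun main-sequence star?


L/L_sun = (M/M_sun)^3.5 = 11.4^3.5 = 5002.2683

5002.2683 L_sun


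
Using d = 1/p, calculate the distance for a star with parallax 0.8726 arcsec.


d = 1/p = 1/0.8726 = 1.146

1.146 pc


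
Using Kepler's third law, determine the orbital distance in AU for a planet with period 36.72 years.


a = P^(2/3) = 36.72^(2/3) = 11.0476

11.0476 AU


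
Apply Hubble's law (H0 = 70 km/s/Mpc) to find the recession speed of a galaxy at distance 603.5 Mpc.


v = H0 * d = 70 * 603.5 = 42245.0

42245.0 km/s


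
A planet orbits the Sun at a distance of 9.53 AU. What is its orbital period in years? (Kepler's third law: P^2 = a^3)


P = a^(3/2) = 9.53^1.5 = 29.4198

29.4198 years


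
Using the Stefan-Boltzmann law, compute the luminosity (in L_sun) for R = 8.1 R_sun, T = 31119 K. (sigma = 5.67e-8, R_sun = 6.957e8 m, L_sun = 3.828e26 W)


R = 8.1 * 6.957e8 m = 5.63517e+09 m. L = 4*pi*R^2*sigma*T^4 = 4*pi*(5.63517e+09)^2 * 5.67e-8 * 31119^4 = 2.121824686e+31 W. L/L_sun = 2.121824686e+31 / 3.828e26 = 55429.067

55429.067 L_sun


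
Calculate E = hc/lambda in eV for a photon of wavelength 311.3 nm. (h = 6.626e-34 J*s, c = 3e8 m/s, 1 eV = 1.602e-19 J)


E = hc/lambda = 6.626e-34 * 3e8 / 3.113e-07 = 6.385e-19 J = 3.9859 eV

3.9859 eV


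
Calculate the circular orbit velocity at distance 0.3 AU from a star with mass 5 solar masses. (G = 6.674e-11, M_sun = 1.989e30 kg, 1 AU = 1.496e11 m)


v = sqrt(GM/r) = sqrt(6.674e-11 * 9.945e+30 / 4.488e+10) = 121609.939

121609.939 m/s


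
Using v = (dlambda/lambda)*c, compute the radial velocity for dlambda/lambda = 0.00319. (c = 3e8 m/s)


v = (dlambda/lambda) * c = 0.00319 * 3e8 = 957000.0

957000.0 m/s


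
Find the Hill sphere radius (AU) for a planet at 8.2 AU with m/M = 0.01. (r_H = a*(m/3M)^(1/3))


r_H = a * (m/3M)^(1/3) = 8.2 * (0.01/3)^(1/3) = 1.2249

1.2249 AU


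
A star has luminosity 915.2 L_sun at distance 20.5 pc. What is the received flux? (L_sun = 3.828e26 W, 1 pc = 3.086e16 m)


F = L / (4*pi*d^2) = 3.503e+29 / (4*pi*(6.326e+17)^2) = 6.966e-08

6.966e-08 W/m^2


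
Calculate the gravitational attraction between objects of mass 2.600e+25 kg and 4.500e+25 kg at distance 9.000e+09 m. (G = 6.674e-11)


F = G*m1*m2/r^2 = 6.674e-11 * 2.600e+25 * 4.500e+25 / (9.000e+09)^2 = 6.674e-11 * 1.170e+51 / 8.100e+19 = 9.640e+20

9.640e+20 N


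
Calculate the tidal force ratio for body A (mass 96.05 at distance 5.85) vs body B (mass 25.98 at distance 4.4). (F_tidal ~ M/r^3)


Ratio = (M1/r1^3) / (M2/r2^3) = (96.05/5.85^3) / (25.98/4.4^3) = 1.5731

1.5731


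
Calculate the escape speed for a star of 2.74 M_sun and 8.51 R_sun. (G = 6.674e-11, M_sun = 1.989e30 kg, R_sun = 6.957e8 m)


M = 2.74 * 1.989e30 kg = 5.44986e+30 kg; R = 8.51 * 6.957e8 m = 5.920407e+09 m. v_esc = sqrt(2GM/R) = sqrt(2 * 6.674e-11 * 5.44986e+30 / 5.920407e+09) = 350529.8365

350529.8365 m/s


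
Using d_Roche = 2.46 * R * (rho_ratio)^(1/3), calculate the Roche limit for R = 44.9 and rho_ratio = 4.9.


d_Roche = 2.46 * 44.9 * 4.9^(1/3) = 187.606

187.606


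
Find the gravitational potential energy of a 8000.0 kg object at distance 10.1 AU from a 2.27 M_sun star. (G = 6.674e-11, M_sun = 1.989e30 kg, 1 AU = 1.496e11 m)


M = 2.27 * 1.989e30 kg = 4.51503e+30 kg; r = 10.1 AU * 1.496e11 m/AU = 1.51096e+12 m. U = -GM*m/r = -(6.674e-11 * 4.51503e+30 * 8000.0) / 1.51096e+12 = -1.595e+12

-1.595e+12 J


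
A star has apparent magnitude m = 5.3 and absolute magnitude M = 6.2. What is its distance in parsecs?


d = 10^((m - M + 5)/5) = 10^((5.3 - 6.2 + 5)/5) = 6.6069

6.6069 pc


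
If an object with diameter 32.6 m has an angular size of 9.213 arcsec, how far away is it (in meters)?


D = size / theta_rad, theta_rad = 9.213 * pi/(180*3600) = 4.467e-05, D = 729863.528

729863.528 m


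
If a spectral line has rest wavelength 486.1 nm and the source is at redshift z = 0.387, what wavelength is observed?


lam_obs = lam_emit * (1 + z) = 486.1 * (1 + 0.387) = 674.2207

674.2207 nm


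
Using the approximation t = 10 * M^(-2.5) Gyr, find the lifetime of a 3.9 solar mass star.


t = 10 * M^(-2.5) = 10 * 3.9^(-2.5) = 0.3329

0.3329 Gyr


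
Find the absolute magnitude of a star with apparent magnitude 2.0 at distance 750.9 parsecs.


M = m - 5*log10(d) + 5 = 2.0 - 5*log10(750.9) + 5 = -7.3779

-7.3779


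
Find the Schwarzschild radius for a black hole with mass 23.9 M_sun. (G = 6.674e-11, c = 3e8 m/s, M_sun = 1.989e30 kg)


M = 23.9 * 1.989e30 kg = 4.75371e+31 kg. rs = 2GM/c^2 = 2 * 6.674e-11 * 4.75371e+31 / (3e8)^2 = 70502.8012

70502.8012 m


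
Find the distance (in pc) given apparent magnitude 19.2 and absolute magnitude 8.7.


d = 10^((m - M + 5)/5) = 10^((19.2 - 8.7 + 5)/5) = 1258.9254

1258.9254 pc


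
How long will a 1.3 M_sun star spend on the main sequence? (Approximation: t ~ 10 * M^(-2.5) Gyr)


t = 10 * M^(-2.5) = 10 * 1.3^(-2.5) = 5.1897

5.1897 Gyr


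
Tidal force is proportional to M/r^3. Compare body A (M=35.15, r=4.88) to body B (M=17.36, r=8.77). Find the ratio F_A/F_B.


Ratio = (M1/r1^3) / (M2/r2^3) = (35.15/4.88^3) / (17.36/8.77^3) = 11.7521

11.7521


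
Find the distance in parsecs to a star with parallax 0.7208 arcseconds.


d = 1/p = 1/0.7208 = 1.3873

1.3873 pc


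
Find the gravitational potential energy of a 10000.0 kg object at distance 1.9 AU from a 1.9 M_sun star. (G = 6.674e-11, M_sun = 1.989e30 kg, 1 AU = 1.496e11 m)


M = 1.9 * 1.989e30 kg = 3.7791e+30 kg; r = 1.9 AU * 1.496e11 m/AU = 2.8424e+11 m. U = -GM*m/r = -(6.674e-11 * 3.7791e+30 * 10000.0) / 2.8424e+11 = -8.873e+12

-8.873e+12 J


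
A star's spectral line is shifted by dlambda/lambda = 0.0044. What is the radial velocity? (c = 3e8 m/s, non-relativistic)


v = (dlambda/lambda) * c = 0.0044 * 3e8 = 1.320e+06

1.320e+06 m/s


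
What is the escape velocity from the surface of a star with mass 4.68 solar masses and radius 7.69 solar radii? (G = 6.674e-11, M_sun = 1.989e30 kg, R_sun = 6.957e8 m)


M = 4.68 * 1.989e30 kg = 9.30852e+30 kg; R = 7.69 * 6.957e8 m = 5.349933e+09 m. v_esc = sqrt(2GM/R) = sqrt(2 * 6.674e-11 * 9.30852e+30 / 5.349933e+09) = 481919.2181

481919.2181 m/s


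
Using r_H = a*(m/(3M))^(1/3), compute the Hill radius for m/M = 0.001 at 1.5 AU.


r_H = a * (m/3M)^(1/3) = 1.5 * (0.001/3)^(1/3) = 0.104

0.104 AU


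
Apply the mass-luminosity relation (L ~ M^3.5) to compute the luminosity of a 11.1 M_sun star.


L/L_sun = (M/M_sun)^3.5 = 11.1^3.5 = 4556.49

4556.49 L_sun


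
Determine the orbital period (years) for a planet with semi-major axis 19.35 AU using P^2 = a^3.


P = a^(3/2) = 19.35^1.5 = 85.118

85.118 years


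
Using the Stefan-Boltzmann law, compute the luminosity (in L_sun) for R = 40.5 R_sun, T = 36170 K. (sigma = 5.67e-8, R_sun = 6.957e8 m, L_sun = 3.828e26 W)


R = 40.5 * 6.957e8 m = 2.817585e+10 m. L = 4*pi*R^2*sigma*T^4 = 4*pi*(2.817585e+10)^2 * 5.67e-8 * 36170^4 = 9.68146347e+32 W. L/L_sun = 9.68146347e+32 / 3.828e26 = 2.529e+06

2.529e+06 L_sun


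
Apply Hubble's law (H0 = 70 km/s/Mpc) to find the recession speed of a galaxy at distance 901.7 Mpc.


v = H0 * d = 70 * 901.7 = 63119.0

63119.0 km/s


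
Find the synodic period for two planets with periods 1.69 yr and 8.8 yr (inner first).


1/P_syn = |1/P1 - 1/P2| = |1/1.69 - 1/8.8| => P_syn = 2.0917

2.0917 years


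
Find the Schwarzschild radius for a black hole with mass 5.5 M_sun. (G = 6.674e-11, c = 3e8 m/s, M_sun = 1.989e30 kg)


M = 5.5 * 1.989e30 kg = 1.09395e+31 kg. rs = 2GM/c^2 = 2 * 6.674e-11 * 1.09395e+31 / (3e8)^2 = 16224.494

16224.494 m


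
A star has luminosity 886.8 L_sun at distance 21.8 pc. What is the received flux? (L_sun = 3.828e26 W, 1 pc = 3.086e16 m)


F = L / (4*pi*d^2) = 3.395e+29 / (4*pi*(6.727e+17)^2) = 5.969e-08

5.969e-08 W/m^2


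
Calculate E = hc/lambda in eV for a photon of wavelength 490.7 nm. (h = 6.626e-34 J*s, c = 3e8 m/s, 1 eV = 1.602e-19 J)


E = hc/lambda = 6.626e-34 * 3e8 / 4.907e-07 = 4.051e-19 J = 2.5287 eV

2.5287 eV


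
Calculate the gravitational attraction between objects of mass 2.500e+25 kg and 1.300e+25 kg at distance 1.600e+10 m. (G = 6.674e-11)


F = G*m1*m2/r^2 = 6.674e-11 * 2.500e+25 * 1.300e+25 / (1.600e+10)^2 = 6.674e-11 * 3.250e+50 / 2.560e+20 = 8.473e+19

8.473e+19 N


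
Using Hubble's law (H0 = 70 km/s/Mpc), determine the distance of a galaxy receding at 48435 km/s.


d = v / H0 = 48435 / 70 = 691.9286

691.9286 Mpc


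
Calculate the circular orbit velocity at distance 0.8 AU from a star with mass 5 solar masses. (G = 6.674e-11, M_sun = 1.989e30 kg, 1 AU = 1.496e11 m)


v = sqrt(GM/r) = sqrt(6.674e-11 * 9.945e+30 / 1.197e+11) = 74470.5746

74470.5746 m/s


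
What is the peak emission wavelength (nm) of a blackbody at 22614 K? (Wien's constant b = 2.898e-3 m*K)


lam_max = b / T = 2.898e-3 / 22614 = 1.282e-07 m = 128.1507 nm

128.1507 nm


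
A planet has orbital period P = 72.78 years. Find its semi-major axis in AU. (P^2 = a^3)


a = P^(2/3) = 72.78^(2/3) = 17.4318

17.4318 AU


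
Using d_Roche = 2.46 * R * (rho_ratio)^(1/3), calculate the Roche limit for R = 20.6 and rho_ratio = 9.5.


d_Roche = 2.46 * 20.6 * 9.5^(1/3) = 107.3273

107.3273


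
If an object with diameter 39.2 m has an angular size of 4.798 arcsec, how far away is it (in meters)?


D = size / theta_rad, theta_rad = 4.798 * pi/(180*3600) = 2.326e-05, D = 1.685e+06

1.685e+06 m


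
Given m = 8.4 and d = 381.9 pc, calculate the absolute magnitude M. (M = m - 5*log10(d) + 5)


M = m - 5*log10(d) + 5 = 8.4 - 5*log10(381.9) + 5 = 0.4903

0.4903


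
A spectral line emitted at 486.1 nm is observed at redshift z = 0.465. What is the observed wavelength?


lam_obs = lam_emit * (1 + z) = 486.1 * (1 + 0.465) = 712.1365

712.1365 nm


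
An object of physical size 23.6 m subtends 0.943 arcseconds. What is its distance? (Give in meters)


D = size / theta_rad, theta_rad = 0.943 * pi/(180*3600) = 4.572e-06, D = 5.162e+06

5.162e+06 m


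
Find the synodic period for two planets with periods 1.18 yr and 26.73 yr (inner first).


1/P_syn = |1/P1 - 1/P2| = |1/1.18 - 1/26.73| => P_syn = 1.2345

1.2345 years


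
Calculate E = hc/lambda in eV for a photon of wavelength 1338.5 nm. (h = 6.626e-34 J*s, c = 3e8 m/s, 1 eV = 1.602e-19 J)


E = hc/lambda = 6.626e-34 * 3e8 / 1.339e-06 = 1.485e-19 J = 0.927 eV

0.927 eV


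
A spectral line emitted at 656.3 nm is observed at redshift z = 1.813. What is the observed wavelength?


lam_obs = lam_emit * (1 + z) = 656.3 * (1 + 1.813) = 1846.1719

1846.1719 nm


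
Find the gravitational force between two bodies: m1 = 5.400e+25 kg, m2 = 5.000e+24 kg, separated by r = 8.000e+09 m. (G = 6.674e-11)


F = G*m1*m2/r^2 = 6.674e-11 * 5.400e+25 * 5.000e+24 / (8.000e+09)^2 = 6.674e-11 * 2.700e+50 / 6.400e+19 = 2.816e+20

2.816e+20 N


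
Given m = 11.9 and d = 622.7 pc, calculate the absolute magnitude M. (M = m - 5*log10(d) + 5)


M = m - 5*log10(d) + 5 = 11.9 - 5*log10(622.7) + 5 = 2.9286

2.9286


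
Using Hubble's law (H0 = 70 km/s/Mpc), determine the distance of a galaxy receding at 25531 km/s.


d = v / H0 = 25531 / 70 = 364.7286

364.7286 Mpc


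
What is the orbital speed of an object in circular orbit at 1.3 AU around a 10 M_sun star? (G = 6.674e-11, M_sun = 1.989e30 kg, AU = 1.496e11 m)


v = sqrt(GM/r) = sqrt(6.674e-11 * 1.989e+31 / 1.945e+11) = 82617.6847

82617.6847 m/s


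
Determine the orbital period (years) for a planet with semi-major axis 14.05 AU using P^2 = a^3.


P = a^(3/2) = 14.05^1.5 = 52.6641

52.6641 years


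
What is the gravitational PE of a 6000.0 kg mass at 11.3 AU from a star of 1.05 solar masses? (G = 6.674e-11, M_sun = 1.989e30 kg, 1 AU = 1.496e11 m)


M = 1.05 * 1.989e30 kg = 2.08845e+30 kg; r = 11.3 AU * 1.496e11 m/AU = 1.69048e+12 m. U = -GM*m/r = -(6.674e-11 * 2.08845e+30 * 6000.0) / 1.69048e+12 = -4.947e+11

-4.947e+11 J


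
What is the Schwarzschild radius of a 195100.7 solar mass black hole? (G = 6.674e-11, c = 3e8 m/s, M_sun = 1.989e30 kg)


M = 195100.7 * 1.989e30 kg = 3.880552923e+35 kg. rs = 2GM/c^2 = 2 * 6.674e-11 * 3.880552923e+35 / (3e8)^2 = 5.755e+08

5.755e+08 m


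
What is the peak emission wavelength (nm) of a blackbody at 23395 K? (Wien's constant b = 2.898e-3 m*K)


lam_max = b / T = 2.898e-3 / 23395 = 1.239e-07 m = 123.8726 nm

123.8726 nm


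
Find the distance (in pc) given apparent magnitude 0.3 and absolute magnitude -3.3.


d = 10^((m - M + 5)/5) = 10^((0.3 - -3.3 + 5)/5) = 52.4807

52.4807 pc


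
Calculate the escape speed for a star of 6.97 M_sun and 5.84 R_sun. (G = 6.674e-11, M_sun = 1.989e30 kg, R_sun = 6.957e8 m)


M = 6.97 * 1.989e30 kg = 1.386333e+31 kg; R = 5.84 * 6.957e8 m = 4.062888e+09 m. v_esc = sqrt(2GM/R) = sqrt(2 * 6.674e-11 * 1.386333e+31 / 4.062888e+09) = 674876.7309

674876.7309 m/s


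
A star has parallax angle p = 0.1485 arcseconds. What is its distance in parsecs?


d = 1/p = 1/0.1485 = 6.734

6.734 pc


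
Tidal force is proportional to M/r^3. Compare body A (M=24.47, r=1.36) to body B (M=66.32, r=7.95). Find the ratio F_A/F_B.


Ratio = (M1/r1^3) / (M2/r2^3) = (24.47/1.36^3) / (66.32/7.95^3) = 73.7011

73.7011


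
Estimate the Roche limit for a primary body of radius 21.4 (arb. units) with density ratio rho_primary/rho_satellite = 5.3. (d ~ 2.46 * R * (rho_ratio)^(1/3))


d_Roche = 2.46 * 21.4 * 5.3^(1/3) = 91.7855

91.7855


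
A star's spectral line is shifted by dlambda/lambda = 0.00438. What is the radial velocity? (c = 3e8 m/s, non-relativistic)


v = (dlambda/lambda) * c = 0.00438 * 3e8 = 1.314e+06

1.314e+06 m/s


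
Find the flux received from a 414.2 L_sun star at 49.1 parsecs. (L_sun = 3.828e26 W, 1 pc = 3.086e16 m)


F = L / (4*pi*d^2) = 1.586e+29 / (4*pi*(1.515e+18)^2) = 5.496e-09

5.496e-09 W/m^2


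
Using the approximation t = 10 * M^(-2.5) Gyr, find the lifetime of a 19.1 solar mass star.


t = 10 * M^(-2.5) = 10 * 19.1^(-2.5) = 0.0063

0.0063 Gyr


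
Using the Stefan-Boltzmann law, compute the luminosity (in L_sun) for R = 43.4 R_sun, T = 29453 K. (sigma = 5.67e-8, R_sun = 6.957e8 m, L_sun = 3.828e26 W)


R = 43.4 * 6.957e8 m = 3.019338e+10 m. L = 4*pi*R^2*sigma*T^4 = 4*pi*(3.019338e+10)^2 * 5.67e-8 * 29453^4 = 4.888037603e+32 W. L/L_sun = 4.888037603e+32 / 3.828e26 = 1.277e+06

1.277e+06 L_sun


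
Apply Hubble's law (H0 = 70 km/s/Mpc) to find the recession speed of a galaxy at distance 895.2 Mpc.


v = H0 * d = 70 * 895.2 = 62664.0

62664.0 km/s


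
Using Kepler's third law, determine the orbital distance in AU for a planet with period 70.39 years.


a = P^(2/3) = 70.39^(2/3) = 17.048

17.048 AU


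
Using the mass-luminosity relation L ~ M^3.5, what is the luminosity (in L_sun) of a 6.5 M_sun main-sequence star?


L/L_sun = (M/M_sun)^3.5 = 6.5^3.5 = 700.1591

700.1591 L_sun


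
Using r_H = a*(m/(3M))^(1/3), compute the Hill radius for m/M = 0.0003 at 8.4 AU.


r_H = a * (m/3M)^(1/3) = 8.4 * (0.0003/3)^(1/3) = 0.3899

0.3899 AU


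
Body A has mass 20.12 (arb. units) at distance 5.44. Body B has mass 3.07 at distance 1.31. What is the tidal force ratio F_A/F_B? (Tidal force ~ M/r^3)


Ratio = (M1/r1^3) / (M2/r2^3) = (20.12/5.44^3) / (3.07/1.31^3) = 0.0915

0.0915


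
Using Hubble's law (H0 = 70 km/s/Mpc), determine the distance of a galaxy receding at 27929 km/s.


d = v / H0 = 27929 / 70 = 398.9857

398.9857 Mpc


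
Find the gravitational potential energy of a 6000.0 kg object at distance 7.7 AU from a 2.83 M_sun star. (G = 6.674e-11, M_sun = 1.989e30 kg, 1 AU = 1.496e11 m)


M = 2.83 * 1.989e30 kg = 5.62887e+30 kg; r = 7.7 AU * 1.496e11 m/AU = 1.15192e+12 m. U = -GM*m/r = -(6.674e-11 * 5.62887e+30 * 6000.0) / 1.15192e+12 = -1.957e+12

-1.957e+12 J


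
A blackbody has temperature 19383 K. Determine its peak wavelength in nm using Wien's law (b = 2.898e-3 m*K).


lam_max = b / T = 2.898e-3 / 19383 = 1.495e-07 m = 149.5125 nm

149.5125 nm


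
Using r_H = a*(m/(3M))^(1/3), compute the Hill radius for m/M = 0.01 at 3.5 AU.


r_H = a * (m/3M)^(1/3) = 3.5 * (0.01/3)^(1/3) = 0.5228

0.5228 AU


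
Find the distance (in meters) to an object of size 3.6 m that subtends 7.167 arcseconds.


D = size / theta_rad, theta_rad = 7.167 * pi/(180*3600) = 3.475e-05, D = 103607.2698

103607.2698 m


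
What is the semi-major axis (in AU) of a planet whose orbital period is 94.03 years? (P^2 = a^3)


a = P^(2/3) = 94.03^(2/3) = 20.6781

20.6781 AU


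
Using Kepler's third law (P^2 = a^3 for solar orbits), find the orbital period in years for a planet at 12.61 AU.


P = a^(3/2) = 12.61^1.5 = 44.7788

44.7788 years


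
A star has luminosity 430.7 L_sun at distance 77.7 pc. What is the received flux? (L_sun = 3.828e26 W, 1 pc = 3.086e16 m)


F = L / (4*pi*d^2) = 1.649e+29 / (4*pi*(2.398e+18)^2) = 2.282e-09

2.282e-09 W/m^2


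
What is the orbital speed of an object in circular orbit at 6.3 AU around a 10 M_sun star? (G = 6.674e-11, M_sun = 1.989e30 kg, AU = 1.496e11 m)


v = sqrt(GM/r) = sqrt(6.674e-11 * 1.989e+31 / 9.425e+11) = 37529.642

37529.642 m/s


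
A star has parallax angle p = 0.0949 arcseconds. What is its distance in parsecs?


d = 1/p = 1/0.0949 = 10.5374

10.5374 pc


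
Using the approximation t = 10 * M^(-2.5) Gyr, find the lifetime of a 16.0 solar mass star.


t = 10 * M^(-2.5) = 10 * 16.0^(-2.5) = 0.0098

0.0098 Gyr


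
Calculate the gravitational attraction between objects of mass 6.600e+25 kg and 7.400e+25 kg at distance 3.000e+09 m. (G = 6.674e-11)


F = G*m1*m2/r^2 = 6.674e-11 * 6.600e+25 * 7.400e+25 / (3.000e+09)^2 = 6.674e-11 * 4.884e+51 / 9.000e+18 = 3.622e+22

3.622e+22 N


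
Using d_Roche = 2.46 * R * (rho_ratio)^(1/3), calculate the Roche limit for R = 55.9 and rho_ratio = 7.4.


d_Roche = 2.46 * 55.9 * 7.4^(1/3) = 267.9729

267.9729


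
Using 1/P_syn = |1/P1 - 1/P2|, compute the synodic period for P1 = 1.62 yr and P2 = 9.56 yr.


1/P_syn = |1/P1 - 1/P2| = |1/1.62 - 1/9.56| => P_syn = 1.9505

1.9505 years


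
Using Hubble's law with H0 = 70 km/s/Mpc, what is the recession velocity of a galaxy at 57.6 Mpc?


v = H0 * d = 70 * 57.6 = 4032.0

4032.0 km/s


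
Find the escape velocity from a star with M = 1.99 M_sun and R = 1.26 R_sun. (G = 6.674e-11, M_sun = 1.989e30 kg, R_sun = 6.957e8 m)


M = 1.99 * 1.989e30 kg = 3.95811e+30 kg; R = 1.26 * 6.957e8 m = 8.76582e+08 m. v_esc = sqrt(2GM/R) = sqrt(2 * 6.674e-11 * 3.95811e+30 / 8.76582e+08) = 776346.7773

776346.7773 m/s


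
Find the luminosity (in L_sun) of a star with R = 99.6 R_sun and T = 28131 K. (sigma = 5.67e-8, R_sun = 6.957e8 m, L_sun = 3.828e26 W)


R = 99.6 * 6.957e8 m = 6.929172e+10 m. L = 4*pi*R^2*sigma*T^4 = 4*pi*(6.929172e+10)^2 * 5.67e-8 * 28131^4 = 2.142378935e+33 W. L/L_sun = 2.142378935e+33 / 3.828e26 = 5.597e+06

5.597e+06 L_sun


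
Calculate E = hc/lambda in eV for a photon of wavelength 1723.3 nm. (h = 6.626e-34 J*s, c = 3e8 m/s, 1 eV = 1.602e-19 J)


E = hc/lambda = 6.626e-34 * 3e8 / 1.723e-06 = 1.153e-19 J = 0.72 eV

0.72 eV


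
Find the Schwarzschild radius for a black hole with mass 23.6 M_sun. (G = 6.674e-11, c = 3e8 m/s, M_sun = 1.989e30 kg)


M = 23.6 * 1.989e30 kg = 4.69404e+31 kg. rs = 2GM/c^2 = 2 * 6.674e-11 * 4.69404e+31 / (3e8)^2 = 69617.8288

69617.8288 m


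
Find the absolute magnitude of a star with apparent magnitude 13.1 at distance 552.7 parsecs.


M = m - 5*log10(d) + 5 = 13.1 - 5*log10(552.7) + 5 = 4.3876

4.3876


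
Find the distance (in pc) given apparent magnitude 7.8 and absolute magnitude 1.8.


d = 10^((m - M + 5)/5) = 10^((7.8 - 1.8 + 5)/5) = 158.4893

158.4893 pc


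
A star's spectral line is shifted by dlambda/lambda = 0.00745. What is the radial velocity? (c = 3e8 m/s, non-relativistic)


v = (dlambda/lambda) * c = 0.00745 * 3e8 = 2.235e+06

2.235e+06 m/s


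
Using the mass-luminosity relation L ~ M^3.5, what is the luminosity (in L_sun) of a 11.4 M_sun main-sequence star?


L/L_sun = (M/M_sun)^3.5 = 11.4^3.5 = 5002.2683

5002.2683 L_sun


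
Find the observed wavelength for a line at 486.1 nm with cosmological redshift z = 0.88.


lam_obs = lam_emit * (1 + z) = 486.1 * (1 + 0.88) = 913.868

913.868 nm


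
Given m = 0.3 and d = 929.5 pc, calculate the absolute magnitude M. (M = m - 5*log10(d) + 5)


M = m - 5*log10(d) + 5 = 0.3 - 5*log10(929.5) + 5 = -9.5412

-9.5412


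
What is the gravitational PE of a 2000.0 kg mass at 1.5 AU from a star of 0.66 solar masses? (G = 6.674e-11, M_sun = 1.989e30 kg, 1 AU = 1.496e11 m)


M = 0.66 * 1.989e30 kg = 1.31274e+30 kg; r = 1.5 AU * 1.496e11 m/AU = 2.244e+11 m. U = -GM*m/r = -(6.674e-11 * 1.31274e+30 * 2000.0) / 2.244e+11 = -7.809e+11

-7.809e+11 J


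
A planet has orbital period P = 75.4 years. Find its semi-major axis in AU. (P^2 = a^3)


a = P^(2/3) = 75.4^(2/3) = 17.8476

17.8476 AU


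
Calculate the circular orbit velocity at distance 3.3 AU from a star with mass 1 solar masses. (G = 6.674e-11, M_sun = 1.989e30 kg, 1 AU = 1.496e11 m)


v = sqrt(GM/r) = sqrt(6.674e-11 * 1.989e+30 / 4.937e+11) = 16397.8808

16397.8808 m/s


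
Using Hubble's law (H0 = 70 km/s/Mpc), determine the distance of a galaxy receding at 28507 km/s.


d = v / H0 = 28507 / 70 = 407.2429

407.2429 Mpc


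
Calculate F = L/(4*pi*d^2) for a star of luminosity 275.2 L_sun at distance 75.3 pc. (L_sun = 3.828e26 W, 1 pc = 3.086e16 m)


F = L / (4*pi*d^2) = 1.053e+29 / (4*pi*(2.324e+18)^2) = 1.552e-09

1.552e-09 W/m^2


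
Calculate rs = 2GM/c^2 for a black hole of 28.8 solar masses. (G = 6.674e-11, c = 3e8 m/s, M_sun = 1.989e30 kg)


M = 28.8 * 1.989e30 kg = 5.72832e+31 kg. rs = 2GM/c^2 = 2 * 6.674e-11 * 5.72832e+31 / (3e8)^2 = 84957.3504

84957.3504 m


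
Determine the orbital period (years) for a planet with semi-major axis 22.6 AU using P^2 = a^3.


P = a^(3/2) = 22.6^1.5 = 107.4392

107.4392 years


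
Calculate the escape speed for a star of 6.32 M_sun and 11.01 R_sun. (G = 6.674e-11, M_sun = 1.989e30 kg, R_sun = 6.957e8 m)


M = 6.32 * 1.989e30 kg = 1.257048e+31 kg; R = 11.01 * 6.957e8 m = 7.659657e+09 m. v_esc = sqrt(2GM/R) = sqrt(2 * 6.674e-11 * 1.257048e+31 / 7.659657e+09) = 468036.118

468036.118 m/s


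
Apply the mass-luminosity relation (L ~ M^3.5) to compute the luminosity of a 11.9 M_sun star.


L/L_sun = (M/M_sun)^3.5 = 11.9^3.5 = 5813.188

5813.188 L_sun


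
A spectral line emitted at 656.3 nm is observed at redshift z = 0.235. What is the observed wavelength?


lam_obs = lam_emit * (1 + z) = 656.3 * (1 + 0.235) = 810.5305

810.5305 nm


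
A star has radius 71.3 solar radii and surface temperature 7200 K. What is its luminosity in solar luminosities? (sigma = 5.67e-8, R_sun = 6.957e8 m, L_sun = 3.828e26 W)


R = 71.3 * 6.957e8 m = 4.960341e+10 m. L = 4*pi*R^2*sigma*T^4 = 4*pi*(4.960341e+10)^2 * 5.67e-8 * 7200^4 = 4.711356579e+30 W. L/L_sun = 4.711356579e+30 / 3.828e26 = 12307.6191

12307.6191 L_sun


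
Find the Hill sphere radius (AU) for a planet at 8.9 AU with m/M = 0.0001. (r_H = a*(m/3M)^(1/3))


r_H = a * (m/3M)^(1/3) = 8.9 * (0.0001/3)^(1/3) = 0.2864

0.2864 AU


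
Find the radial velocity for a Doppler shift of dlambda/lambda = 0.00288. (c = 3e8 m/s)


v = (dlambda/lambda) * c = 0.00288 * 3e8 = 864000.0

864000.0 m/s


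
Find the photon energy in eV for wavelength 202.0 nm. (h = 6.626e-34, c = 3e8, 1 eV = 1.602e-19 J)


E = hc/lambda = 6.626e-34 * 3e8 / 2.020e-07 = 9.841e-19 J = 6.1427 eV

6.1427 eV


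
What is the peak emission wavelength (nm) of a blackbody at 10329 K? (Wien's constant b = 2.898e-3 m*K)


lam_max = b / T = 2.898e-3 / 10329 = 2.806e-07 m = 280.5693 nm

280.5693 nm


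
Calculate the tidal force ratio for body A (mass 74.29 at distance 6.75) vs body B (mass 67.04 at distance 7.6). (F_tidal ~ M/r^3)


Ratio = (M1/r1^3) / (M2/r2^3) = (74.29/6.75^3) / (67.04/7.6^3) = 1.5817

1.5817


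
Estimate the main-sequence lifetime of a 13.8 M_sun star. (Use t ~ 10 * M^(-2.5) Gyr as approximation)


t = 10 * M^(-2.5) = 10 * 13.8^(-2.5) = 0.0141

0.0141 Gyr


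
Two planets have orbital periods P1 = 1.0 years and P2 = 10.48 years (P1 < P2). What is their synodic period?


1/P_syn = |1/P1 - 1/P2| = |1/1.0 - 1/10.48| => P_syn = 1.1055

1.1055 years


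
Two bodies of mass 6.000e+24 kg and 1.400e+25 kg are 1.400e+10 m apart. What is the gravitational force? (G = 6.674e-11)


F = G*m1*m2/r^2 = 6.674e-11 * 6.000e+24 * 1.400e+25 / (1.400e+10)^2 = 6.674e-11 * 8.400e+49 / 1.960e+20 = 2.860e+19

2.860e+19 N


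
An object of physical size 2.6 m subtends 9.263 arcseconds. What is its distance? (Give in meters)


D = size / theta_rad, theta_rad = 9.263 * pi/(180*3600) = 4.491e-05, D = 57895.7677

57895.7677 m


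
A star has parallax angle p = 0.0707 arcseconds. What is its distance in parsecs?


d = 1/p = 1/0.0707 = 14.1443

14.1443 pc


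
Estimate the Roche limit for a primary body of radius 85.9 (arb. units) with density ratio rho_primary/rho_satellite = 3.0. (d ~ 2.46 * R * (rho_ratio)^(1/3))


d_Roche = 2.46 * 85.9 * 3.0^(1/3) = 304.7675

304.7675


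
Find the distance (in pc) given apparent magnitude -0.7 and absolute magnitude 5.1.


d = 10^((m - M + 5)/5) = 10^((-0.7 - 5.1 + 5)/5) = 0.6918

0.6918 pc


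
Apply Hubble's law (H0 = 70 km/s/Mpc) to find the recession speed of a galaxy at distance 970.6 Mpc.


v = H0 * d = 70 * 970.6 = 67942.0

67942.0 km/s


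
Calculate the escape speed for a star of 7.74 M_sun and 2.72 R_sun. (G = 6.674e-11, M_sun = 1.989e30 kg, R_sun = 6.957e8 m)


M = 7.74 * 1.989e30 kg = 1.539486e+31 kg; R = 2.72 * 6.957e8 m = 1.892304e+09 m. v_esc = sqrt(2GM/R) = sqrt(2 * 6.674e-11 * 1.539486e+31 / 1.892304e+09) = 1.042e+06

1.042e+06 m/s


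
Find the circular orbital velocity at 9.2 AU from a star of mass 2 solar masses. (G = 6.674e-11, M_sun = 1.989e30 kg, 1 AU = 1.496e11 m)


v = sqrt(GM/r) = sqrt(6.674e-11 * 3.978e+30 / 1.376e+12) = 13888.8338

13888.8338 m/s


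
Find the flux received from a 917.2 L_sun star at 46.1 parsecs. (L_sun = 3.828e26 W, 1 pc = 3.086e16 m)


F = L / (4*pi*d^2) = 3.511e+29 / (4*pi*(1.423e+18)^2) = 1.380e-08

1.380e-08 W/m^2


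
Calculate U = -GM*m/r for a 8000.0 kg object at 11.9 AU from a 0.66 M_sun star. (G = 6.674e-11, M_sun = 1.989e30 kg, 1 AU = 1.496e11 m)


M = 0.66 * 1.989e30 kg = 1.31274e+30 kg; r = 11.9 AU * 1.496e11 m/AU = 1.78024e+12 m. U = -GM*m/r = -(6.674e-11 * 1.31274e+30 * 8000.0) / 1.78024e+12 = -3.937e+11

-3.937e+11 J


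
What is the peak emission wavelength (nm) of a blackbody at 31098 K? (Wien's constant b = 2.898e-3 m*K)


lam_max = b / T = 2.898e-3 / 31098 = 9.319e-08 m = 93.1893 nm

93.1893 nm


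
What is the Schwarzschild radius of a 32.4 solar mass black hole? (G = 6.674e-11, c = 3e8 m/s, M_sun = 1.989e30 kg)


M = 32.4 * 1.989e30 kg = 6.44436e+31 kg. rs = 2GM/c^2 = 2 * 6.674e-11 * 6.44436e+31 / (3e8)^2 = 95577.0192

95577.0192 m


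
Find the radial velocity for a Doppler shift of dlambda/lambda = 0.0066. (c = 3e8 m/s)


v = (dlambda/lambda) * c = 0.0066 * 3e8 = 1.980e+06

1.980e+06 m/s


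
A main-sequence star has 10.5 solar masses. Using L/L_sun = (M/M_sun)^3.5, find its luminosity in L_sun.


L/L_sun = (M/M_sun)^3.5 = 10.5^3.5 = 3751.1337

3751.1337 L_sun


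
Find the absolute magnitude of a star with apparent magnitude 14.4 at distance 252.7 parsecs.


M = m - 5*log10(d) + 5 = 14.4 - 5*log10(252.7) + 5 = 7.387

7.387


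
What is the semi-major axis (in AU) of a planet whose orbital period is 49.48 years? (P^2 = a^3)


a = P^(2/3) = 49.48^(2/3) = 13.4778

13.4778 AU


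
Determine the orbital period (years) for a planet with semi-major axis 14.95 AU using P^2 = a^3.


P = a^(3/2) = 14.95^1.5 = 57.8045

57.8045 years


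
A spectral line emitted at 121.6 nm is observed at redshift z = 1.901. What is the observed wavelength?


lam_obs = lam_emit * (1 + z) = 121.6 * (1 + 1.901) = 352.7616

352.7616 nm


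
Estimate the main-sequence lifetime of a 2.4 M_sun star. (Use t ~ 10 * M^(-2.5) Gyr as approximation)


t = 10 * M^(-2.5) = 10 * 2.4^(-2.5) = 1.1207

1.1207 Gyr


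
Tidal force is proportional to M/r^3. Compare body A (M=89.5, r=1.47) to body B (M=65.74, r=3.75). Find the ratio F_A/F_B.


Ratio = (M1/r1^3) / (M2/r2^3) = (89.5/1.47^3) / (65.74/3.75^3) = 22.6014

22.6014


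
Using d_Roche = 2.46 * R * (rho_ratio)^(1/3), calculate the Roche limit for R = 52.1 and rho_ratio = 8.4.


d_Roche = 2.46 * 52.1 * 8.4^(1/3) = 260.5349

260.5349


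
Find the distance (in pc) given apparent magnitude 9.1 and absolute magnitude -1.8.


d = 10^((m - M + 5)/5) = 10^((9.1 - -1.8 + 5)/5) = 1513.5612

1513.5612 pc


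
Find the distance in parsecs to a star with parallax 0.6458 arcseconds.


d = 1/p = 1/0.6458 = 1.5485

1.5485 pc


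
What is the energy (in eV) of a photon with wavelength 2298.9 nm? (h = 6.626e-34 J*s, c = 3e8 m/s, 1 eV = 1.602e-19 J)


E = hc/lambda = 6.626e-34 * 3e8 / 2.299e-06 = 8.647e-20 J = 0.5397 eV

0.5397 eV


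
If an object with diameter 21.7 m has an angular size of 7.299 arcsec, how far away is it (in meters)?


D = size / theta_rad, theta_rad = 7.299 * pi/(180*3600) = 3.539e-05, D = 613227.3319

613227.3319 m


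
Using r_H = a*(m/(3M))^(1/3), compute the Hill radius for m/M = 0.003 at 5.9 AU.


r_H = a * (m/3M)^(1/3) = 5.9 * (0.003/3)^(1/3) = 0.59

0.59 AU


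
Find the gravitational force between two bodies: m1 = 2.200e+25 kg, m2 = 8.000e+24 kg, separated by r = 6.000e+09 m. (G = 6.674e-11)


F = G*m1*m2/r^2 = 6.674e-11 * 2.200e+25 * 8.000e+24 / (6.000e+09)^2 = 6.674e-11 * 1.760e+50 / 3.600e+19 = 3.263e+20

3.263e+20 N


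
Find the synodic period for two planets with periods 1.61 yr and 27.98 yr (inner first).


1/P_syn = |1/P1 - 1/P2| = |1/1.61 - 1/27.98| => P_syn = 1.7083

1.7083 years


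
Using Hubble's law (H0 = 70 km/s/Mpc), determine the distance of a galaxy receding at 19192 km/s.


d = v / H0 = 19192 / 70 = 274.1714

274.1714 Mpc


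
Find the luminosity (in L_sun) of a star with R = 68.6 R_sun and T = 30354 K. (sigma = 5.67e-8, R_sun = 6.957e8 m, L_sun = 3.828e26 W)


R = 68.6 * 6.957e8 m = 4.772502e+10 m. L = 4*pi*R^2*sigma*T^4 = 4*pi*(4.772502e+10)^2 * 5.67e-8 * 30354^4 = 1.37768167e+33 W. L/L_sun = 1.37768167e+33 / 3.828e26 = 3.599e+06

3.599e+06 L_sun


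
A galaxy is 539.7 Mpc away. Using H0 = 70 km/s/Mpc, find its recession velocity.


v = H0 * d = 70 * 539.7 = 37779.0

37779.0 km/s


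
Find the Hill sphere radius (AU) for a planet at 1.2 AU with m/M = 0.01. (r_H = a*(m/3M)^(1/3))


r_H = a * (m/3M)^(1/3) = 1.2 * (0.01/3)^(1/3) = 0.1793

0.1793 AU


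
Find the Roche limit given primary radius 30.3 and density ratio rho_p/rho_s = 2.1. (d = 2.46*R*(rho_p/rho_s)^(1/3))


d_Roche = 2.46 * 30.3 * 2.1^(1/3) = 95.4518

95.4518


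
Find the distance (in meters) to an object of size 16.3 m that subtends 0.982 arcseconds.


D = size / theta_rad, theta_rad = 0.982 * pi/(180*3600) = 4.761e-06, D = 3.424e+06

3.424e+06 m


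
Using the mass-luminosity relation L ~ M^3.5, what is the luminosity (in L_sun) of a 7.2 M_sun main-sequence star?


L/L_sun = (M/M_sun)^3.5 = 7.2^3.5 = 1001.5295

1001.5295 L_sun


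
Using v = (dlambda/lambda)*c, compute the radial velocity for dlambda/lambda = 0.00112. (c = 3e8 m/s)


v = (dlambda/lambda) * c = 0.00112 * 3e8 = 336000.0

336000.0 m/s


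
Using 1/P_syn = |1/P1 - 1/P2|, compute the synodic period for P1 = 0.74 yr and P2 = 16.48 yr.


1/P_syn = |1/P1 - 1/P2| = |1/0.74 - 1/16.48| => P_syn = 0.7748

0.7748 years


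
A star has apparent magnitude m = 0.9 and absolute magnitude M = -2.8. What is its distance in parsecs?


d = 10^((m - M + 5)/5) = 10^((0.9 - -2.8 + 5)/5) = 54.9541

54.9541 pc


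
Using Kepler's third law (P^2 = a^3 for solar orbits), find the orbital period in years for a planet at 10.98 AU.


P = a^(3/2) = 10.98^1.5 = 36.3834

36.3834 years


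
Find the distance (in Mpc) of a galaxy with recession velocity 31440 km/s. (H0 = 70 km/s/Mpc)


d = v / H0 = 31440 / 70 = 449.1429

449.1429 Mpc


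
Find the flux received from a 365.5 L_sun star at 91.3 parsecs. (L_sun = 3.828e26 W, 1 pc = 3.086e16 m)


F = L / (4*pi*d^2) = 1.399e+29 / (4*pi*(2.818e+18)^2) = 1.403e-09

1.403e-09 W/m^2


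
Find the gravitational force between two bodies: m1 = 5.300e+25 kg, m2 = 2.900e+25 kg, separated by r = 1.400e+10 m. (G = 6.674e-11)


F = G*m1*m2/r^2 = 6.674e-11 * 5.300e+25 * 2.900e+25 / (1.400e+10)^2 = 6.674e-11 * 1.537e+51 / 1.960e+20 = 5.234e+20

5.234e+20 N


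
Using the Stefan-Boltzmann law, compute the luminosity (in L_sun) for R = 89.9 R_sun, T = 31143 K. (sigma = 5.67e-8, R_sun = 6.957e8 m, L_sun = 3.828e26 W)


R = 89.9 * 6.957e8 m = 6.254343e+10 m. L = 4*pi*R^2*sigma*T^4 = 4*pi*(6.254343e+10)^2 * 5.67e-8 * 31143^4 = 2.621791168e+33 W. L/L_sun = 2.621791168e+33 / 3.828e26 = 6.849e+06

6.849e+06 L_sun


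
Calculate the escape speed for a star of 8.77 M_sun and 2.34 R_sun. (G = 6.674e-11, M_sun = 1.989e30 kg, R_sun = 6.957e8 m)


M = 8.77 * 1.989e30 kg = 1.744353e+31 kg; R = 2.34 * 6.957e8 m = 1.627938e+09 m. v_esc = sqrt(2GM/R) = sqrt(2 * 6.674e-11 * 1.744353e+31 / 1.627938e+09) = 1.196e+06

1.196e+06 m/s


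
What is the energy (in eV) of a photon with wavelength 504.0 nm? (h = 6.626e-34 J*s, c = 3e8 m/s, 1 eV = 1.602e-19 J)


E = hc/lambda = 6.626e-34 * 3e8 / 5.040e-07 = 3.944e-19 J = 2.462 eV

2.462 eV


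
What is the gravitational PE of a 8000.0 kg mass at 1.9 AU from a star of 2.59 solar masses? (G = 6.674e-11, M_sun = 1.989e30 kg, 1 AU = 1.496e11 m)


M = 2.59 * 1.989e30 kg = 5.15151e+30 kg; r = 1.9 AU * 1.496e11 m/AU = 2.8424e+11 m. U = -GM*m/r = -(6.674e-11 * 5.15151e+30 * 8000.0) / 2.8424e+11 = -9.677e+12

-9.677e+12 J


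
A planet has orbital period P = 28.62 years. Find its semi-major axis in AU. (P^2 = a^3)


a = P^(2/3) = 28.62^(2/3) = 9.3565

9.3565 AU


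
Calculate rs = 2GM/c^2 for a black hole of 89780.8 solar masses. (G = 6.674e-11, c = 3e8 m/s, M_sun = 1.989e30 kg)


M = 89780.8 * 1.989e30 kg = 1.785740112e+35 kg. rs = 2GM/c^2 = 2 * 6.674e-11 * 1.785740112e+35 / (3e8)^2 = 2.648e+08

2.648e+08 m


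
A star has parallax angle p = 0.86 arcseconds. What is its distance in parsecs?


d = 1/p = 1/0.86 = 1.1628

1.1628 pc


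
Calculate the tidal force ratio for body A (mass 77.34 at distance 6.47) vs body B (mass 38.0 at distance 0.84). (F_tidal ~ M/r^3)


Ratio = (M1/r1^3) / (M2/r2^3) = (77.34/6.47^3) / (38.0/0.84^3) = 0.0045

0.0045


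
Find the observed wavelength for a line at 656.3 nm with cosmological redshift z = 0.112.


lam_obs = lam_emit * (1 + z) = 656.3 * (1 + 0.112) = 729.8056

729.8056 nm


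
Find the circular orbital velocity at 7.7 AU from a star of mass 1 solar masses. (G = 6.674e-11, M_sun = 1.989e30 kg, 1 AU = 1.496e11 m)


v = sqrt(GM/r) = sqrt(6.674e-11 * 1.989e+30 / 1.152e+12) = 10734.9329

10734.9329 m/s


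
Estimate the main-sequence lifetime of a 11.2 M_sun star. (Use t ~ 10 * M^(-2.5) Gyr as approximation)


t = 10 * M^(-2.5) = 10 * 11.2^(-2.5) = 0.0238

0.0238 Gyr


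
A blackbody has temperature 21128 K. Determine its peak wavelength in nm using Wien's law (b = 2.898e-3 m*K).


lam_max = b / T = 2.898e-3 / 21128 = 1.372e-07 m = 137.164 nm

137.164 nm


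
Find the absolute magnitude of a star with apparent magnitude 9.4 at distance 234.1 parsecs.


M = m - 5*log10(d) + 5 = 9.4 - 5*log10(234.1) + 5 = 2.553

2.553


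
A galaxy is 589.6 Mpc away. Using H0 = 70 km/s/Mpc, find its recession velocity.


v = H0 * d = 70 * 589.6 = 41272.0

41272.0 km/s


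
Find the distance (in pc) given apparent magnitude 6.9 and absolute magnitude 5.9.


d = 10^((m - M + 5)/5) = 10^((6.9 - 5.9 + 5)/5) = 15.8489

15.8489 pc


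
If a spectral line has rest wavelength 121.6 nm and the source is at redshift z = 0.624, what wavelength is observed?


lam_obs = lam_emit * (1 + z) = 121.6 * (1 + 0.624) = 197.4784

197.4784 nm


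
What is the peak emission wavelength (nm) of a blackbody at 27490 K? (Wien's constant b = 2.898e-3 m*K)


lam_max = b / T = 2.898e-3 / 27490 = 1.054e-07 m = 105.4202 nm

105.4202 nm


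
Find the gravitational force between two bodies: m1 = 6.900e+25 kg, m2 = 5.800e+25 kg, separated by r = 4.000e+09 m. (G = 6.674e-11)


F = G*m1*m2/r^2 = 6.674e-11 * 6.900e+25 * 5.800e+25 / (4.000e+09)^2 = 6.674e-11 * 4.002e+51 / 1.600e+19 = 1.669e+22

1.669e+22 N
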